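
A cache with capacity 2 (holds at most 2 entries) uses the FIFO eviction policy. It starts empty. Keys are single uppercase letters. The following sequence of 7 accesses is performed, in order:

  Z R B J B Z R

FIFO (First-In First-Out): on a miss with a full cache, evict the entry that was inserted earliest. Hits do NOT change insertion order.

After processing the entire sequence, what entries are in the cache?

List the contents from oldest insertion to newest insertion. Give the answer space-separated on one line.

Answer: Z R

Derivation:
FIFO simulation (capacity=2):
  1. access Z: MISS. Cache (old->new): [Z]
  2. access R: MISS. Cache (old->new): [Z R]
  3. access B: MISS, evict Z. Cache (old->new): [R B]
  4. access J: MISS, evict R. Cache (old->new): [B J]
  5. access B: HIT. Cache (old->new): [B J]
  6. access Z: MISS, evict B. Cache (old->new): [J Z]
  7. access R: MISS, evict J. Cache (old->new): [Z R]
Total: 1 hits, 6 misses, 4 evictions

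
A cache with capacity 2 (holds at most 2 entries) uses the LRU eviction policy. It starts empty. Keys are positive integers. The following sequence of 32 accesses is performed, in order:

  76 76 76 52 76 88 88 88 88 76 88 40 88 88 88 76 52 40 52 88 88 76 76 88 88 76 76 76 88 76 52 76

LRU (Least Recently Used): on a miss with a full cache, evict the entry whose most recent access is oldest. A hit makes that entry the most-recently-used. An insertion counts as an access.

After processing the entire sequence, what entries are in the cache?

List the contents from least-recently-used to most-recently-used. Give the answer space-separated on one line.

LRU simulation (capacity=2):
  1. access 76: MISS. Cache (LRU->MRU): [76]
  2. access 76: HIT. Cache (LRU->MRU): [76]
  3. access 76: HIT. Cache (LRU->MRU): [76]
  4. access 52: MISS. Cache (LRU->MRU): [76 52]
  5. access 76: HIT. Cache (LRU->MRU): [52 76]
  6. access 88: MISS, evict 52. Cache (LRU->MRU): [76 88]
  7. access 88: HIT. Cache (LRU->MRU): [76 88]
  8. access 88: HIT. Cache (LRU->MRU): [76 88]
  9. access 88: HIT. Cache (LRU->MRU): [76 88]
  10. access 76: HIT. Cache (LRU->MRU): [88 76]
  11. access 88: HIT. Cache (LRU->MRU): [76 88]
  12. access 40: MISS, evict 76. Cache (LRU->MRU): [88 40]
  13. access 88: HIT. Cache (LRU->MRU): [40 88]
  14. access 88: HIT. Cache (LRU->MRU): [40 88]
  15. access 88: HIT. Cache (LRU->MRU): [40 88]
  16. access 76: MISS, evict 40. Cache (LRU->MRU): [88 76]
  17. access 52: MISS, evict 88. Cache (LRU->MRU): [76 52]
  18. access 40: MISS, evict 76. Cache (LRU->MRU): [52 40]
  19. access 52: HIT. Cache (LRU->MRU): [40 52]
  20. access 88: MISS, evict 40. Cache (LRU->MRU): [52 88]
  21. access 88: HIT. Cache (LRU->MRU): [52 88]
  22. access 76: MISS, evict 52. Cache (LRU->MRU): [88 76]
  23. access 76: HIT. Cache (LRU->MRU): [88 76]
  24. access 88: HIT. Cache (LRU->MRU): [76 88]
  25. access 88: HIT. Cache (LRU->MRU): [76 88]
  26. access 76: HIT. Cache (LRU->MRU): [88 76]
  27. access 76: HIT. Cache (LRU->MRU): [88 76]
  28. access 76: HIT. Cache (LRU->MRU): [88 76]
  29. access 88: HIT. Cache (LRU->MRU): [76 88]
  30. access 76: HIT. Cache (LRU->MRU): [88 76]
  31. access 52: MISS, evict 88. Cache (LRU->MRU): [76 52]
  32. access 76: HIT. Cache (LRU->MRU): [52 76]
Total: 22 hits, 10 misses, 8 evictions

Answer: 52 76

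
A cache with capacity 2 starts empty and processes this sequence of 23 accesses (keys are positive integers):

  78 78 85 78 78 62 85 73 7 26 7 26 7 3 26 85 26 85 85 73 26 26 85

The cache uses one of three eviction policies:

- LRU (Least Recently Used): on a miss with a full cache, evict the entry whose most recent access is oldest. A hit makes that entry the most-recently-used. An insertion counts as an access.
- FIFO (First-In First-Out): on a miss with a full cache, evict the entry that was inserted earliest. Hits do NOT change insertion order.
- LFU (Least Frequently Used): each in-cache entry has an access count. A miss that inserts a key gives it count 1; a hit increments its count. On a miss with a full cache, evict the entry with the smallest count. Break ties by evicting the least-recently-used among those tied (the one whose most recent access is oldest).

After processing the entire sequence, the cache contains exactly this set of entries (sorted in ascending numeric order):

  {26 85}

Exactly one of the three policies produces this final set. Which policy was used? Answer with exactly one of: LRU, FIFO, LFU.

Simulating under each policy and comparing final sets:
  LRU: final set = {26 85} -> MATCHES target
  FIFO: final set = {73 85} -> differs
  LFU: final set = {78 85} -> differs
Only LRU produces the target set.

Answer: LRU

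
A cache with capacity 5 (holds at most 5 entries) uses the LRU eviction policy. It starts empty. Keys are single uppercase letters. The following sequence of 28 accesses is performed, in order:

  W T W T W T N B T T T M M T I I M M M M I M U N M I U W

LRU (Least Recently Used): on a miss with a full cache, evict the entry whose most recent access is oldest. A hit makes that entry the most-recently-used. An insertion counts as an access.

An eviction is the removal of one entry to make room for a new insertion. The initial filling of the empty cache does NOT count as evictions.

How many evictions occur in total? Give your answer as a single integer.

Answer: 4

Derivation:
LRU simulation (capacity=5):
  1. access W: MISS. Cache (LRU->MRU): [W]
  2. access T: MISS. Cache (LRU->MRU): [W T]
  3. access W: HIT. Cache (LRU->MRU): [T W]
  4. access T: HIT. Cache (LRU->MRU): [W T]
  5. access W: HIT. Cache (LRU->MRU): [T W]
  6. access T: HIT. Cache (LRU->MRU): [W T]
  7. access N: MISS. Cache (LRU->MRU): [W T N]
  8. access B: MISS. Cache (LRU->MRU): [W T N B]
  9. access T: HIT. Cache (LRU->MRU): [W N B T]
  10. access T: HIT. Cache (LRU->MRU): [W N B T]
  11. access T: HIT. Cache (LRU->MRU): [W N B T]
  12. access M: MISS. Cache (LRU->MRU): [W N B T M]
  13. access M: HIT. Cache (LRU->MRU): [W N B T M]
  14. access T: HIT. Cache (LRU->MRU): [W N B M T]
  15. access I: MISS, evict W. Cache (LRU->MRU): [N B M T I]
  16. access I: HIT. Cache (LRU->MRU): [N B M T I]
  17. access M: HIT. Cache (LRU->MRU): [N B T I M]
  18. access M: HIT. Cache (LRU->MRU): [N B T I M]
  19. access M: HIT. Cache (LRU->MRU): [N B T I M]
  20. access M: HIT. Cache (LRU->MRU): [N B T I M]
  21. access I: HIT. Cache (LRU->MRU): [N B T M I]
  22. access M: HIT. Cache (LRU->MRU): [N B T I M]
  23. access U: MISS, evict N. Cache (LRU->MRU): [B T I M U]
  24. access N: MISS, evict B. Cache (LRU->MRU): [T I M U N]
  25. access M: HIT. Cache (LRU->MRU): [T I U N M]
  26. access I: HIT. Cache (LRU->MRU): [T U N M I]
  27. access U: HIT. Cache (LRU->MRU): [T N M I U]
  28. access W: MISS, evict T. Cache (LRU->MRU): [N M I U W]
Total: 19 hits, 9 misses, 4 evictions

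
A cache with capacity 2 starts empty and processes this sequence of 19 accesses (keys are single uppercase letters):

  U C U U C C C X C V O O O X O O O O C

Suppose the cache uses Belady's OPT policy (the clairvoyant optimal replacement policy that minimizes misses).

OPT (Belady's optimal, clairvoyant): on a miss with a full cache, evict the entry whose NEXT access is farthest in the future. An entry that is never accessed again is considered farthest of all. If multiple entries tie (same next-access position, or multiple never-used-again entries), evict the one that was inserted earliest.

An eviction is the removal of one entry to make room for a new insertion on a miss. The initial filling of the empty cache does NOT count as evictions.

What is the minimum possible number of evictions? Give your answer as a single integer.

OPT (Belady) simulation (capacity=2):
  1. access U: MISS. Cache: [U]
  2. access C: MISS. Cache: [U C]
  3. access U: HIT. Next use of U: step 4. Cache: [U C]
  4. access U: HIT. Next use of U: never. Cache: [U C]
  5. access C: HIT. Next use of C: step 6. Cache: [U C]
  6. access C: HIT. Next use of C: step 7. Cache: [U C]
  7. access C: HIT. Next use of C: step 9. Cache: [U C]
  8. access X: MISS, evict U (next use: never). Cache: [C X]
  9. access C: HIT. Next use of C: step 19. Cache: [C X]
  10. access V: MISS, evict C (next use: step 19). Cache: [X V]
  11. access O: MISS, evict V (next use: never). Cache: [X O]
  12. access O: HIT. Next use of O: step 13. Cache: [X O]
  13. access O: HIT. Next use of O: step 15. Cache: [X O]
  14. access X: HIT. Next use of X: never. Cache: [X O]
  15. access O: HIT. Next use of O: step 16. Cache: [X O]
  16. access O: HIT. Next use of O: step 17. Cache: [X O]
  17. access O: HIT. Next use of O: step 18. Cache: [X O]
  18. access O: HIT. Next use of O: never. Cache: [X O]
  19. access C: MISS, evict X (next use: never). Cache: [O C]
Total: 13 hits, 6 misses, 4 evictions

Answer: 4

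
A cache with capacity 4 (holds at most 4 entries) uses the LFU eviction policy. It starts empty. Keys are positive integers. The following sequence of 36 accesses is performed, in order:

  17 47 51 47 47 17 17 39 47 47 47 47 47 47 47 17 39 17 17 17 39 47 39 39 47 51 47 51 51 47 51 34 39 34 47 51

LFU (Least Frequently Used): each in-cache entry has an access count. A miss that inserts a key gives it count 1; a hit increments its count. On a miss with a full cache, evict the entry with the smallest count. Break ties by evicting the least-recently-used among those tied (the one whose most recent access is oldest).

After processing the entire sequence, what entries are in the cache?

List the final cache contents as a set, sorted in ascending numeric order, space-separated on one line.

LFU simulation (capacity=4):
  1. access 17: MISS. Cache: [17(c=1)]
  2. access 47: MISS. Cache: [17(c=1) 47(c=1)]
  3. access 51: MISS. Cache: [17(c=1) 47(c=1) 51(c=1)]
  4. access 47: HIT, count now 2. Cache: [17(c=1) 51(c=1) 47(c=2)]
  5. access 47: HIT, count now 3. Cache: [17(c=1) 51(c=1) 47(c=3)]
  6. access 17: HIT, count now 2. Cache: [51(c=1) 17(c=2) 47(c=3)]
  7. access 17: HIT, count now 3. Cache: [51(c=1) 47(c=3) 17(c=3)]
  8. access 39: MISS. Cache: [51(c=1) 39(c=1) 47(c=3) 17(c=3)]
  9. access 47: HIT, count now 4. Cache: [51(c=1) 39(c=1) 17(c=3) 47(c=4)]
  10. access 47: HIT, count now 5. Cache: [51(c=1) 39(c=1) 17(c=3) 47(c=5)]
  11. access 47: HIT, count now 6. Cache: [51(c=1) 39(c=1) 17(c=3) 47(c=6)]
  12. access 47: HIT, count now 7. Cache: [51(c=1) 39(c=1) 17(c=3) 47(c=7)]
  13. access 47: HIT, count now 8. Cache: [51(c=1) 39(c=1) 17(c=3) 47(c=8)]
  14. access 47: HIT, count now 9. Cache: [51(c=1) 39(c=1) 17(c=3) 47(c=9)]
  15. access 47: HIT, count now 10. Cache: [51(c=1) 39(c=1) 17(c=3) 47(c=10)]
  16. access 17: HIT, count now 4. Cache: [51(c=1) 39(c=1) 17(c=4) 47(c=10)]
  17. access 39: HIT, count now 2. Cache: [51(c=1) 39(c=2) 17(c=4) 47(c=10)]
  18. access 17: HIT, count now 5. Cache: [51(c=1) 39(c=2) 17(c=5) 47(c=10)]
  19. access 17: HIT, count now 6. Cache: [51(c=1) 39(c=2) 17(c=6) 47(c=10)]
  20. access 17: HIT, count now 7. Cache: [51(c=1) 39(c=2) 17(c=7) 47(c=10)]
  21. access 39: HIT, count now 3. Cache: [51(c=1) 39(c=3) 17(c=7) 47(c=10)]
  22. access 47: HIT, count now 11. Cache: [51(c=1) 39(c=3) 17(c=7) 47(c=11)]
  23. access 39: HIT, count now 4. Cache: [51(c=1) 39(c=4) 17(c=7) 47(c=11)]
  24. access 39: HIT, count now 5. Cache: [51(c=1) 39(c=5) 17(c=7) 47(c=11)]
  25. access 47: HIT, count now 12. Cache: [51(c=1) 39(c=5) 17(c=7) 47(c=12)]
  26. access 51: HIT, count now 2. Cache: [51(c=2) 39(c=5) 17(c=7) 47(c=12)]
  27. access 47: HIT, count now 13. Cache: [51(c=2) 39(c=5) 17(c=7) 47(c=13)]
  28. access 51: HIT, count now 3. Cache: [51(c=3) 39(c=5) 17(c=7) 47(c=13)]
  29. access 51: HIT, count now 4. Cache: [51(c=4) 39(c=5) 17(c=7) 47(c=13)]
  30. access 47: HIT, count now 14. Cache: [51(c=4) 39(c=5) 17(c=7) 47(c=14)]
  31. access 51: HIT, count now 5. Cache: [39(c=5) 51(c=5) 17(c=7) 47(c=14)]
  32. access 34: MISS, evict 39(c=5). Cache: [34(c=1) 51(c=5) 17(c=7) 47(c=14)]
  33. access 39: MISS, evict 34(c=1). Cache: [39(c=1) 51(c=5) 17(c=7) 47(c=14)]
  34. access 34: MISS, evict 39(c=1). Cache: [34(c=1) 51(c=5) 17(c=7) 47(c=14)]
  35. access 47: HIT, count now 15. Cache: [34(c=1) 51(c=5) 17(c=7) 47(c=15)]
  36. access 51: HIT, count now 6. Cache: [34(c=1) 51(c=6) 17(c=7) 47(c=15)]
Total: 29 hits, 7 misses, 3 evictions

Answer: 17 34 47 51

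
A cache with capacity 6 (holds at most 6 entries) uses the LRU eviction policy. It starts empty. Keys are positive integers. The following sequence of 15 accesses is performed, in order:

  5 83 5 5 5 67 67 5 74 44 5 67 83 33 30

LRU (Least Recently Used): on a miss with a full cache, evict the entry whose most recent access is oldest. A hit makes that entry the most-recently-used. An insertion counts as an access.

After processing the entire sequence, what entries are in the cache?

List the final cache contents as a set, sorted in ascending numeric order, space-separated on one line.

Answer: 5 30 33 44 67 83

Derivation:
LRU simulation (capacity=6):
  1. access 5: MISS. Cache (LRU->MRU): [5]
  2. access 83: MISS. Cache (LRU->MRU): [5 83]
  3. access 5: HIT. Cache (LRU->MRU): [83 5]
  4. access 5: HIT. Cache (LRU->MRU): [83 5]
  5. access 5: HIT. Cache (LRU->MRU): [83 5]
  6. access 67: MISS. Cache (LRU->MRU): [83 5 67]
  7. access 67: HIT. Cache (LRU->MRU): [83 5 67]
  8. access 5: HIT. Cache (LRU->MRU): [83 67 5]
  9. access 74: MISS. Cache (LRU->MRU): [83 67 5 74]
  10. access 44: MISS. Cache (LRU->MRU): [83 67 5 74 44]
  11. access 5: HIT. Cache (LRU->MRU): [83 67 74 44 5]
  12. access 67: HIT. Cache (LRU->MRU): [83 74 44 5 67]
  13. access 83: HIT. Cache (LRU->MRU): [74 44 5 67 83]
  14. access 33: MISS. Cache (LRU->MRU): [74 44 5 67 83 33]
  15. access 30: MISS, evict 74. Cache (LRU->MRU): [44 5 67 83 33 30]
Total: 8 hits, 7 misses, 1 evictions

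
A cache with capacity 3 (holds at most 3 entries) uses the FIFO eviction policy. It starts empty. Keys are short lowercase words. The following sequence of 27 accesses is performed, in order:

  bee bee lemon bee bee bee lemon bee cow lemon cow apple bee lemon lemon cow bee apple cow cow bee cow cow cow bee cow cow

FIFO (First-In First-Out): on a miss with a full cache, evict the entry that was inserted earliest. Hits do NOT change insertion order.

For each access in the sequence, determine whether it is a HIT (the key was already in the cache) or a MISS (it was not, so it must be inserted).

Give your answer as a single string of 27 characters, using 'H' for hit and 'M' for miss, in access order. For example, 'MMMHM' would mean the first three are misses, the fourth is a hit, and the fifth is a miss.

Answer: MHMHHHHHMHHMMMHMHMHHMHHHHHH

Derivation:
FIFO simulation (capacity=3):
  1. access bee: MISS. Cache (old->new): [bee]
  2. access bee: HIT. Cache (old->new): [bee]
  3. access lemon: MISS. Cache (old->new): [bee lemon]
  4. access bee: HIT. Cache (old->new): [bee lemon]
  5. access bee: HIT. Cache (old->new): [bee lemon]
  6. access bee: HIT. Cache (old->new): [bee lemon]
  7. access lemon: HIT. Cache (old->new): [bee lemon]
  8. access bee: HIT. Cache (old->new): [bee lemon]
  9. access cow: MISS. Cache (old->new): [bee lemon cow]
  10. access lemon: HIT. Cache (old->new): [bee lemon cow]
  11. access cow: HIT. Cache (old->new): [bee lemon cow]
  12. access apple: MISS, evict bee. Cache (old->new): [lemon cow apple]
  13. access bee: MISS, evict lemon. Cache (old->new): [cow apple bee]
  14. access lemon: MISS, evict cow. Cache (old->new): [apple bee lemon]
  15. access lemon: HIT. Cache (old->new): [apple bee lemon]
  16. access cow: MISS, evict apple. Cache (old->new): [bee lemon cow]
  17. access bee: HIT. Cache (old->new): [bee lemon cow]
  18. access apple: MISS, evict bee. Cache (old->new): [lemon cow apple]
  19. access cow: HIT. Cache (old->new): [lemon cow apple]
  20. access cow: HIT. Cache (old->new): [lemon cow apple]
  21. access bee: MISS, evict lemon. Cache (old->new): [cow apple bee]
  22. access cow: HIT. Cache (old->new): [cow apple bee]
  23. access cow: HIT. Cache (old->new): [cow apple bee]
  24. access cow: HIT. Cache (old->new): [cow apple bee]
  25. access bee: HIT. Cache (old->new): [cow apple bee]
  26. access cow: HIT. Cache (old->new): [cow apple bee]
  27. access cow: HIT. Cache (old->new): [cow apple bee]
Total: 18 hits, 9 misses, 6 evictions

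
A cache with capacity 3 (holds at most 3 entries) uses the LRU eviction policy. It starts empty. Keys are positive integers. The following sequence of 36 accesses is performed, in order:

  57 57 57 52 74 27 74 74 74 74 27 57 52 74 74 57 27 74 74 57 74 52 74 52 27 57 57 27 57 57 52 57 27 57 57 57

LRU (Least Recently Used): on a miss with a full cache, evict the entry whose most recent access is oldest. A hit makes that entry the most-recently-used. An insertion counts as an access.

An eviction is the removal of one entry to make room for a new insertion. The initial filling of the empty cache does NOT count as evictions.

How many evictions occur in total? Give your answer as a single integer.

Answer: 8

Derivation:
LRU simulation (capacity=3):
  1. access 57: MISS. Cache (LRU->MRU): [57]
  2. access 57: HIT. Cache (LRU->MRU): [57]
  3. access 57: HIT. Cache (LRU->MRU): [57]
  4. access 52: MISS. Cache (LRU->MRU): [57 52]
  5. access 74: MISS. Cache (LRU->MRU): [57 52 74]
  6. access 27: MISS, evict 57. Cache (LRU->MRU): [52 74 27]
  7. access 74: HIT. Cache (LRU->MRU): [52 27 74]
  8. access 74: HIT. Cache (LRU->MRU): [52 27 74]
  9. access 74: HIT. Cache (LRU->MRU): [52 27 74]
  10. access 74: HIT. Cache (LRU->MRU): [52 27 74]
  11. access 27: HIT. Cache (LRU->MRU): [52 74 27]
  12. access 57: MISS, evict 52. Cache (LRU->MRU): [74 27 57]
  13. access 52: MISS, evict 74. Cache (LRU->MRU): [27 57 52]
  14. access 74: MISS, evict 27. Cache (LRU->MRU): [57 52 74]
  15. access 74: HIT. Cache (LRU->MRU): [57 52 74]
  16. access 57: HIT. Cache (LRU->MRU): [52 74 57]
  17. access 27: MISS, evict 52. Cache (LRU->MRU): [74 57 27]
  18. access 74: HIT. Cache (LRU->MRU): [57 27 74]
  19. access 74: HIT. Cache (LRU->MRU): [57 27 74]
  20. access 57: HIT. Cache (LRU->MRU): [27 74 57]
  21. access 74: HIT. Cache (LRU->MRU): [27 57 74]
  22. access 52: MISS, evict 27. Cache (LRU->MRU): [57 74 52]
  23. access 74: HIT. Cache (LRU->MRU): [57 52 74]
  24. access 52: HIT. Cache (LRU->MRU): [57 74 52]
  25. access 27: MISS, evict 57. Cache (LRU->MRU): [74 52 27]
  26. access 57: MISS, evict 74. Cache (LRU->MRU): [52 27 57]
  27. access 57: HIT. Cache (LRU->MRU): [52 27 57]
  28. access 27: HIT. Cache (LRU->MRU): [52 57 27]
  29. access 57: HIT. Cache (LRU->MRU): [52 27 57]
  30. access 57: HIT. Cache (LRU->MRU): [52 27 57]
  31. access 52: HIT. Cache (LRU->MRU): [27 57 52]
  32. access 57: HIT. Cache (LRU->MRU): [27 52 57]
  33. access 27: HIT. Cache (LRU->MRU): [52 57 27]
  34. access 57: HIT. Cache (LRU->MRU): [52 27 57]
  35. access 57: HIT. Cache (LRU->MRU): [52 27 57]
  36. access 57: HIT. Cache (LRU->MRU): [52 27 57]
Total: 25 hits, 11 misses, 8 evictions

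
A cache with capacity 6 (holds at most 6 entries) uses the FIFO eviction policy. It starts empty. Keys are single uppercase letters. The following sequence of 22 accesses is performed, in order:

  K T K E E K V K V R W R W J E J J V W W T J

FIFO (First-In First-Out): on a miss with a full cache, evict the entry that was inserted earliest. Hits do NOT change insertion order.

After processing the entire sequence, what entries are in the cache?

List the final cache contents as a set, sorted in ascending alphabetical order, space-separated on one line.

FIFO simulation (capacity=6):
  1. access K: MISS. Cache (old->new): [K]
  2. access T: MISS. Cache (old->new): [K T]
  3. access K: HIT. Cache (old->new): [K T]
  4. access E: MISS. Cache (old->new): [K T E]
  5. access E: HIT. Cache (old->new): [K T E]
  6. access K: HIT. Cache (old->new): [K T E]
  7. access V: MISS. Cache (old->new): [K T E V]
  8. access K: HIT. Cache (old->new): [K T E V]
  9. access V: HIT. Cache (old->new): [K T E V]
  10. access R: MISS. Cache (old->new): [K T E V R]
  11. access W: MISS. Cache (old->new): [K T E V R W]
  12. access R: HIT. Cache (old->new): [K T E V R W]
  13. access W: HIT. Cache (old->new): [K T E V R W]
  14. access J: MISS, evict K. Cache (old->new): [T E V R W J]
  15. access E: HIT. Cache (old->new): [T E V R W J]
  16. access J: HIT. Cache (old->new): [T E V R W J]
  17. access J: HIT. Cache (old->new): [T E V R W J]
  18. access V: HIT. Cache (old->new): [T E V R W J]
  19. access W: HIT. Cache (old->new): [T E V R W J]
  20. access W: HIT. Cache (old->new): [T E V R W J]
  21. access T: HIT. Cache (old->new): [T E V R W J]
  22. access J: HIT. Cache (old->new): [T E V R W J]
Total: 15 hits, 7 misses, 1 evictions

Answer: E J R T V W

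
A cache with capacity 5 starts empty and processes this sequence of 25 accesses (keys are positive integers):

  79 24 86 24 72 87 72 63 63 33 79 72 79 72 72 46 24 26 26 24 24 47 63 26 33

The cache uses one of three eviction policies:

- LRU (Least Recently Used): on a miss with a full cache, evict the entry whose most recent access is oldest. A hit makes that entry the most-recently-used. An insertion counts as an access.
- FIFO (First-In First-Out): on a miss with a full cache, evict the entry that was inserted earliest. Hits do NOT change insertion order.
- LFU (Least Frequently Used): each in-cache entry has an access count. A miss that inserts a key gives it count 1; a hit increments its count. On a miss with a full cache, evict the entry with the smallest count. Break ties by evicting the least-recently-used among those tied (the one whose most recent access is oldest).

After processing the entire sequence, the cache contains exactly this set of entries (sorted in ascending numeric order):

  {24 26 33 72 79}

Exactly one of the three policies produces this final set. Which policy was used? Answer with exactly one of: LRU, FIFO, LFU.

Answer: LFU

Derivation:
Simulating under each policy and comparing final sets:
  LRU: final set = {24 26 33 47 63} -> differs
  FIFO: final set = {24 26 33 47 63} -> differs
  LFU: final set = {24 26 33 72 79} -> MATCHES target
Only LFU produces the target set.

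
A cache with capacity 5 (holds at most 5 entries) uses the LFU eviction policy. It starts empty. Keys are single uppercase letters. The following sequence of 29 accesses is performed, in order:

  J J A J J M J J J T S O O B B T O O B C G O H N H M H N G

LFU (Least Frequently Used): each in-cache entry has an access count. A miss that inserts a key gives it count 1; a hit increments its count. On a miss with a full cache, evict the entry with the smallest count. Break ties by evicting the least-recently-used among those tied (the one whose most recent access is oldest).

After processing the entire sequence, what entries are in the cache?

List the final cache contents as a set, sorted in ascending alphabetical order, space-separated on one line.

LFU simulation (capacity=5):
  1. access J: MISS. Cache: [J(c=1)]
  2. access J: HIT, count now 2. Cache: [J(c=2)]
  3. access A: MISS. Cache: [A(c=1) J(c=2)]
  4. access J: HIT, count now 3. Cache: [A(c=1) J(c=3)]
  5. access J: HIT, count now 4. Cache: [A(c=1) J(c=4)]
  6. access M: MISS. Cache: [A(c=1) M(c=1) J(c=4)]
  7. access J: HIT, count now 5. Cache: [A(c=1) M(c=1) J(c=5)]
  8. access J: HIT, count now 6. Cache: [A(c=1) M(c=1) J(c=6)]
  9. access J: HIT, count now 7. Cache: [A(c=1) M(c=1) J(c=7)]
  10. access T: MISS. Cache: [A(c=1) M(c=1) T(c=1) J(c=7)]
  11. access S: MISS. Cache: [A(c=1) M(c=1) T(c=1) S(c=1) J(c=7)]
  12. access O: MISS, evict A(c=1). Cache: [M(c=1) T(c=1) S(c=1) O(c=1) J(c=7)]
  13. access O: HIT, count now 2. Cache: [M(c=1) T(c=1) S(c=1) O(c=2) J(c=7)]
  14. access B: MISS, evict M(c=1). Cache: [T(c=1) S(c=1) B(c=1) O(c=2) J(c=7)]
  15. access B: HIT, count now 2. Cache: [T(c=1) S(c=1) O(c=2) B(c=2) J(c=7)]
  16. access T: HIT, count now 2. Cache: [S(c=1) O(c=2) B(c=2) T(c=2) J(c=7)]
  17. access O: HIT, count now 3. Cache: [S(c=1) B(c=2) T(c=2) O(c=3) J(c=7)]
  18. access O: HIT, count now 4. Cache: [S(c=1) B(c=2) T(c=2) O(c=4) J(c=7)]
  19. access B: HIT, count now 3. Cache: [S(c=1) T(c=2) B(c=3) O(c=4) J(c=7)]
  20. access C: MISS, evict S(c=1). Cache: [C(c=1) T(c=2) B(c=3) O(c=4) J(c=7)]
  21. access G: MISS, evict C(c=1). Cache: [G(c=1) T(c=2) B(c=3) O(c=4) J(c=7)]
  22. access O: HIT, count now 5. Cache: [G(c=1) T(c=2) B(c=3) O(c=5) J(c=7)]
  23. access H: MISS, evict G(c=1). Cache: [H(c=1) T(c=2) B(c=3) O(c=5) J(c=7)]
  24. access N: MISS, evict H(c=1). Cache: [N(c=1) T(c=2) B(c=3) O(c=5) J(c=7)]
  25. access H: MISS, evict N(c=1). Cache: [H(c=1) T(c=2) B(c=3) O(c=5) J(c=7)]
  26. access M: MISS, evict H(c=1). Cache: [M(c=1) T(c=2) B(c=3) O(c=5) J(c=7)]
  27. access H: MISS, evict M(c=1). Cache: [H(c=1) T(c=2) B(c=3) O(c=5) J(c=7)]
  28. access N: MISS, evict H(c=1). Cache: [N(c=1) T(c=2) B(c=3) O(c=5) J(c=7)]
  29. access G: MISS, evict N(c=1). Cache: [G(c=1) T(c=2) B(c=3) O(c=5) J(c=7)]
Total: 13 hits, 16 misses, 11 evictions

Answer: B G J O T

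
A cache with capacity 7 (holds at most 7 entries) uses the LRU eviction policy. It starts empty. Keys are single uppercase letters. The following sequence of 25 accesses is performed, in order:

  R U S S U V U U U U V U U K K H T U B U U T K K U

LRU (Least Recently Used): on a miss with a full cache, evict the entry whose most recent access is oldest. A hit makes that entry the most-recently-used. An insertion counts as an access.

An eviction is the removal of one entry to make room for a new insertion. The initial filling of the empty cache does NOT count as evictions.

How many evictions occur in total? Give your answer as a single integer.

Answer: 1

Derivation:
LRU simulation (capacity=7):
  1. access R: MISS. Cache (LRU->MRU): [R]
  2. access U: MISS. Cache (LRU->MRU): [R U]
  3. access S: MISS. Cache (LRU->MRU): [R U S]
  4. access S: HIT. Cache (LRU->MRU): [R U S]
  5. access U: HIT. Cache (LRU->MRU): [R S U]
  6. access V: MISS. Cache (LRU->MRU): [R S U V]
  7. access U: HIT. Cache (LRU->MRU): [R S V U]
  8. access U: HIT. Cache (LRU->MRU): [R S V U]
  9. access U: HIT. Cache (LRU->MRU): [R S V U]
  10. access U: HIT. Cache (LRU->MRU): [R S V U]
  11. access V: HIT. Cache (LRU->MRU): [R S U V]
  12. access U: HIT. Cache (LRU->MRU): [R S V U]
  13. access U: HIT. Cache (LRU->MRU): [R S V U]
  14. access K: MISS. Cache (LRU->MRU): [R S V U K]
  15. access K: HIT. Cache (LRU->MRU): [R S V U K]
  16. access H: MISS. Cache (LRU->MRU): [R S V U K H]
  17. access T: MISS. Cache (LRU->MRU): [R S V U K H T]
  18. access U: HIT. Cache (LRU->MRU): [R S V K H T U]
  19. access B: MISS, evict R. Cache (LRU->MRU): [S V K H T U B]
  20. access U: HIT. Cache (LRU->MRU): [S V K H T B U]
  21. access U: HIT. Cache (LRU->MRU): [S V K H T B U]
  22. access T: HIT. Cache (LRU->MRU): [S V K H B U T]
  23. access K: HIT. Cache (LRU->MRU): [S V H B U T K]
  24. access K: HIT. Cache (LRU->MRU): [S V H B U T K]
  25. access U: HIT. Cache (LRU->MRU): [S V H B T K U]
Total: 17 hits, 8 misses, 1 evictions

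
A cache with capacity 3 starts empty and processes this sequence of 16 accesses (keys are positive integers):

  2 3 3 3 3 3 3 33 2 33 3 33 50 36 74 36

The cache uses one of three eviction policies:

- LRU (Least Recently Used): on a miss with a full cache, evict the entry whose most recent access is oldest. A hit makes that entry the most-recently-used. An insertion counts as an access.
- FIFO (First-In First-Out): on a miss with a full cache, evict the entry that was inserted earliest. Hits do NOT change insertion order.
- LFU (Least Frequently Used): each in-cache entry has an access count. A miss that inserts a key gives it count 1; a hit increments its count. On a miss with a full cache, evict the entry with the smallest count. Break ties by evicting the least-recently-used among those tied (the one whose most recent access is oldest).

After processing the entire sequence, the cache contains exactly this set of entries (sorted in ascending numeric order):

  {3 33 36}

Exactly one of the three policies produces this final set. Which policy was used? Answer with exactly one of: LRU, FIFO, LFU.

Answer: LFU

Derivation:
Simulating under each policy and comparing final sets:
  LRU: final set = {36 50 74} -> differs
  FIFO: final set = {36 50 74} -> differs
  LFU: final set = {3 33 36} -> MATCHES target
Only LFU produces the target set.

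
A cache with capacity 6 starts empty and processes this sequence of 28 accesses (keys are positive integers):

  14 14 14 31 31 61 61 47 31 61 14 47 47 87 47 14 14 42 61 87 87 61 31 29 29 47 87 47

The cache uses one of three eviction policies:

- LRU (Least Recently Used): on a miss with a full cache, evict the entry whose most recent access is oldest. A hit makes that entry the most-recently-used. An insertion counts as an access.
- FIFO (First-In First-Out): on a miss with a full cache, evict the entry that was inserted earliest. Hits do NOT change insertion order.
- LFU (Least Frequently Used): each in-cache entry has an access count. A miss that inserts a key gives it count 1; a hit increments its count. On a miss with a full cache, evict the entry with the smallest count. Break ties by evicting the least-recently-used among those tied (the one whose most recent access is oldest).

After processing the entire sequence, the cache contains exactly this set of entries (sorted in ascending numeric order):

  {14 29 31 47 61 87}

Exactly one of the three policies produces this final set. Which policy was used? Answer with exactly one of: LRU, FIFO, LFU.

Simulating under each policy and comparing final sets:
  LRU: final set = {29 31 42 47 61 87} -> differs
  FIFO: final set = {29 31 42 47 61 87} -> differs
  LFU: final set = {14 29 31 47 61 87} -> MATCHES target
Only LFU produces the target set.

Answer: LFU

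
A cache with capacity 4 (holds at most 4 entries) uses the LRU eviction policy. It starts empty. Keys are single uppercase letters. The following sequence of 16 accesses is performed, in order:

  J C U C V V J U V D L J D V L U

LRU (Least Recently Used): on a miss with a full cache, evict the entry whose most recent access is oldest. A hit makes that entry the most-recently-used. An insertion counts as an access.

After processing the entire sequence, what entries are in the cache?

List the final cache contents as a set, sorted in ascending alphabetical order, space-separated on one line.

Answer: D L U V

Derivation:
LRU simulation (capacity=4):
  1. access J: MISS. Cache (LRU->MRU): [J]
  2. access C: MISS. Cache (LRU->MRU): [J C]
  3. access U: MISS. Cache (LRU->MRU): [J C U]
  4. access C: HIT. Cache (LRU->MRU): [J U C]
  5. access V: MISS. Cache (LRU->MRU): [J U C V]
  6. access V: HIT. Cache (LRU->MRU): [J U C V]
  7. access J: HIT. Cache (LRU->MRU): [U C V J]
  8. access U: HIT. Cache (LRU->MRU): [C V J U]
  9. access V: HIT. Cache (LRU->MRU): [C J U V]
  10. access D: MISS, evict C. Cache (LRU->MRU): [J U V D]
  11. access L: MISS, evict J. Cache (LRU->MRU): [U V D L]
  12. access J: MISS, evict U. Cache (LRU->MRU): [V D L J]
  13. access D: HIT. Cache (LRU->MRU): [V L J D]
  14. access V: HIT. Cache (LRU->MRU): [L J D V]
  15. access L: HIT. Cache (LRU->MRU): [J D V L]
  16. access U: MISS, evict J. Cache (LRU->MRU): [D V L U]
Total: 8 hits, 8 misses, 4 evictions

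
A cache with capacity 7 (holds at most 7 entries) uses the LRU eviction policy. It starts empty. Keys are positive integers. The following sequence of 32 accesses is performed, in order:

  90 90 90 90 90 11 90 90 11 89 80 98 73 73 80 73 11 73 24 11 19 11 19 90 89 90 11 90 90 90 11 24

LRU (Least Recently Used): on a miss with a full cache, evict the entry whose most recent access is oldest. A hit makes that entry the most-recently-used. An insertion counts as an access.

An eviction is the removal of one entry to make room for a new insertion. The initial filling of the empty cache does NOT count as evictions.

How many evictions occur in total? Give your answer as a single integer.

Answer: 3

Derivation:
LRU simulation (capacity=7):
  1. access 90: MISS. Cache (LRU->MRU): [90]
  2. access 90: HIT. Cache (LRU->MRU): [90]
  3. access 90: HIT. Cache (LRU->MRU): [90]
  4. access 90: HIT. Cache (LRU->MRU): [90]
  5. access 90: HIT. Cache (LRU->MRU): [90]
  6. access 11: MISS. Cache (LRU->MRU): [90 11]
  7. access 90: HIT. Cache (LRU->MRU): [11 90]
  8. access 90: HIT. Cache (LRU->MRU): [11 90]
  9. access 11: HIT. Cache (LRU->MRU): [90 11]
  10. access 89: MISS. Cache (LRU->MRU): [90 11 89]
  11. access 80: MISS. Cache (LRU->MRU): [90 11 89 80]
  12. access 98: MISS. Cache (LRU->MRU): [90 11 89 80 98]
  13. access 73: MISS. Cache (LRU->MRU): [90 11 89 80 98 73]
  14. access 73: HIT. Cache (LRU->MRU): [90 11 89 80 98 73]
  15. access 80: HIT. Cache (LRU->MRU): [90 11 89 98 73 80]
  16. access 73: HIT. Cache (LRU->MRU): [90 11 89 98 80 73]
  17. access 11: HIT. Cache (LRU->MRU): [90 89 98 80 73 11]
  18. access 73: HIT. Cache (LRU->MRU): [90 89 98 80 11 73]
  19. access 24: MISS. Cache (LRU->MRU): [90 89 98 80 11 73 24]
  20. access 11: HIT. Cache (LRU->MRU): [90 89 98 80 73 24 11]
  21. access 19: MISS, evict 90. Cache (LRU->MRU): [89 98 80 73 24 11 19]
  22. access 11: HIT. Cache (LRU->MRU): [89 98 80 73 24 19 11]
  23. access 19: HIT. Cache (LRU->MRU): [89 98 80 73 24 11 19]
  24. access 90: MISS, evict 89. Cache (LRU->MRU): [98 80 73 24 11 19 90]
  25. access 89: MISS, evict 98. Cache (LRU->MRU): [80 73 24 11 19 90 89]
  26. access 90: HIT. Cache (LRU->MRU): [80 73 24 11 19 89 90]
  27. access 11: HIT. Cache (LRU->MRU): [80 73 24 19 89 90 11]
  28. access 90: HIT. Cache (LRU->MRU): [80 73 24 19 89 11 90]
  29. access 90: HIT. Cache (LRU->MRU): [80 73 24 19 89 11 90]
  30. access 90: HIT. Cache (LRU->MRU): [80 73 24 19 89 11 90]
  31. access 11: HIT. Cache (LRU->MRU): [80 73 24 19 89 90 11]
  32. access 24: HIT. Cache (LRU->MRU): [80 73 19 89 90 11 24]
Total: 22 hits, 10 misses, 3 evictions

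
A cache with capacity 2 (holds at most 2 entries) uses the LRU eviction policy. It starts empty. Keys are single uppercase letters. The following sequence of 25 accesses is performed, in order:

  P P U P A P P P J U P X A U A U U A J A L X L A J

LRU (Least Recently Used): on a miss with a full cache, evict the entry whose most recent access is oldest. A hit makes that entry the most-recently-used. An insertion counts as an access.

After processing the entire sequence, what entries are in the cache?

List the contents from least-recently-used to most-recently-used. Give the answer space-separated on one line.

Answer: A J

Derivation:
LRU simulation (capacity=2):
  1. access P: MISS. Cache (LRU->MRU): [P]
  2. access P: HIT. Cache (LRU->MRU): [P]
  3. access U: MISS. Cache (LRU->MRU): [P U]
  4. access P: HIT. Cache (LRU->MRU): [U P]
  5. access A: MISS, evict U. Cache (LRU->MRU): [P A]
  6. access P: HIT. Cache (LRU->MRU): [A P]
  7. access P: HIT. Cache (LRU->MRU): [A P]
  8. access P: HIT. Cache (LRU->MRU): [A P]
  9. access J: MISS, evict A. Cache (LRU->MRU): [P J]
  10. access U: MISS, evict P. Cache (LRU->MRU): [J U]
  11. access P: MISS, evict J. Cache (LRU->MRU): [U P]
  12. access X: MISS, evict U. Cache (LRU->MRU): [P X]
  13. access A: MISS, evict P. Cache (LRU->MRU): [X A]
  14. access U: MISS, evict X. Cache (LRU->MRU): [A U]
  15. access A: HIT. Cache (LRU->MRU): [U A]
  16. access U: HIT. Cache (LRU->MRU): [A U]
  17. access U: HIT. Cache (LRU->MRU): [A U]
  18. access A: HIT. Cache (LRU->MRU): [U A]
  19. access J: MISS, evict U. Cache (LRU->MRU): [A J]
  20. access A: HIT. Cache (LRU->MRU): [J A]
  21. access L: MISS, evict J. Cache (LRU->MRU): [A L]
  22. access X: MISS, evict A. Cache (LRU->MRU): [L X]
  23. access L: HIT. Cache (LRU->MRU): [X L]
  24. access A: MISS, evict X. Cache (LRU->MRU): [L A]
  25. access J: MISS, evict L. Cache (LRU->MRU): [A J]
Total: 11 hits, 14 misses, 12 evictions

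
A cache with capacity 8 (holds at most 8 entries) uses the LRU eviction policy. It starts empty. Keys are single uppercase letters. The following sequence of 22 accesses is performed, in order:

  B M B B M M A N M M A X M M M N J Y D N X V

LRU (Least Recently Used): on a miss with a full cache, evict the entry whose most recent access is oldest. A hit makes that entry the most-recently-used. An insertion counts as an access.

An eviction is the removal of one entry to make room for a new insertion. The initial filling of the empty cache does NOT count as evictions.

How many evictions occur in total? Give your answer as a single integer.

Answer: 1

Derivation:
LRU simulation (capacity=8):
  1. access B: MISS. Cache (LRU->MRU): [B]
  2. access M: MISS. Cache (LRU->MRU): [B M]
  3. access B: HIT. Cache (LRU->MRU): [M B]
  4. access B: HIT. Cache (LRU->MRU): [M B]
  5. access M: HIT. Cache (LRU->MRU): [B M]
  6. access M: HIT. Cache (LRU->MRU): [B M]
  7. access A: MISS. Cache (LRU->MRU): [B M A]
  8. access N: MISS. Cache (LRU->MRU): [B M A N]
  9. access M: HIT. Cache (LRU->MRU): [B A N M]
  10. access M: HIT. Cache (LRU->MRU): [B A N M]
  11. access A: HIT. Cache (LRU->MRU): [B N M A]
  12. access X: MISS. Cache (LRU->MRU): [B N M A X]
  13. access M: HIT. Cache (LRU->MRU): [B N A X M]
  14. access M: HIT. Cache (LRU->MRU): [B N A X M]
  15. access M: HIT. Cache (LRU->MRU): [B N A X M]
  16. access N: HIT. Cache (LRU->MRU): [B A X M N]
  17. access J: MISS. Cache (LRU->MRU): [B A X M N J]
  18. access Y: MISS. Cache (LRU->MRU): [B A X M N J Y]
  19. access D: MISS. Cache (LRU->MRU): [B A X M N J Y D]
  20. access N: HIT. Cache (LRU->MRU): [B A X M J Y D N]
  21. access X: HIT. Cache (LRU->MRU): [B A M J Y D N X]
  22. access V: MISS, evict B. Cache (LRU->MRU): [A M J Y D N X V]
Total: 13 hits, 9 misses, 1 evictions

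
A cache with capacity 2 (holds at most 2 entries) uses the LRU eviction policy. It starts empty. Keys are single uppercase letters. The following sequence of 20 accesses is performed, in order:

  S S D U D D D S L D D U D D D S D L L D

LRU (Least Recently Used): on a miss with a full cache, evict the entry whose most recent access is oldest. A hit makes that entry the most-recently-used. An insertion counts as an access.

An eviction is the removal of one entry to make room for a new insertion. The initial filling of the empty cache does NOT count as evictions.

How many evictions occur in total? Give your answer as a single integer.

LRU simulation (capacity=2):
  1. access S: MISS. Cache (LRU->MRU): [S]
  2. access S: HIT. Cache (LRU->MRU): [S]
  3. access D: MISS. Cache (LRU->MRU): [S D]
  4. access U: MISS, evict S. Cache (LRU->MRU): [D U]
  5. access D: HIT. Cache (LRU->MRU): [U D]
  6. access D: HIT. Cache (LRU->MRU): [U D]
  7. access D: HIT. Cache (LRU->MRU): [U D]
  8. access S: MISS, evict U. Cache (LRU->MRU): [D S]
  9. access L: MISS, evict D. Cache (LRU->MRU): [S L]
  10. access D: MISS, evict S. Cache (LRU->MRU): [L D]
  11. access D: HIT. Cache (LRU->MRU): [L D]
  12. access U: MISS, evict L. Cache (LRU->MRU): [D U]
  13. access D: HIT. Cache (LRU->MRU): [U D]
  14. access D: HIT. Cache (LRU->MRU): [U D]
  15. access D: HIT. Cache (LRU->MRU): [U D]
  16. access S: MISS, evict U. Cache (LRU->MRU): [D S]
  17. access D: HIT. Cache (LRU->MRU): [S D]
  18. access L: MISS, evict S. Cache (LRU->MRU): [D L]
  19. access L: HIT. Cache (LRU->MRU): [D L]
  20. access D: HIT. Cache (LRU->MRU): [L D]
Total: 11 hits, 9 misses, 7 evictions

Answer: 7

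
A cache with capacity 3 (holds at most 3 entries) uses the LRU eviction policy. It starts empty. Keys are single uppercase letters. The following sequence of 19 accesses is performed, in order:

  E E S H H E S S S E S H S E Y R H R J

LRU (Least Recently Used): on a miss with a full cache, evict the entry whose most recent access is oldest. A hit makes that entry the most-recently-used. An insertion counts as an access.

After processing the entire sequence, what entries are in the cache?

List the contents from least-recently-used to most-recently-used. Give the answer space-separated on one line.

Answer: H R J

Derivation:
LRU simulation (capacity=3):
  1. access E: MISS. Cache (LRU->MRU): [E]
  2. access E: HIT. Cache (LRU->MRU): [E]
  3. access S: MISS. Cache (LRU->MRU): [E S]
  4. access H: MISS. Cache (LRU->MRU): [E S H]
  5. access H: HIT. Cache (LRU->MRU): [E S H]
  6. access E: HIT. Cache (LRU->MRU): [S H E]
  7. access S: HIT. Cache (LRU->MRU): [H E S]
  8. access S: HIT. Cache (LRU->MRU): [H E S]
  9. access S: HIT. Cache (LRU->MRU): [H E S]
  10. access E: HIT. Cache (LRU->MRU): [H S E]
  11. access S: HIT. Cache (LRU->MRU): [H E S]
  12. access H: HIT. Cache (LRU->MRU): [E S H]
  13. access S: HIT. Cache (LRU->MRU): [E H S]
  14. access E: HIT. Cache (LRU->MRU): [H S E]
  15. access Y: MISS, evict H. Cache (LRU->MRU): [S E Y]
  16. access R: MISS, evict S. Cache (LRU->MRU): [E Y R]
  17. access H: MISS, evict E. Cache (LRU->MRU): [Y R H]
  18. access R: HIT. Cache (LRU->MRU): [Y H R]
  19. access J: MISS, evict Y. Cache (LRU->MRU): [H R J]
Total: 12 hits, 7 misses, 4 evictions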